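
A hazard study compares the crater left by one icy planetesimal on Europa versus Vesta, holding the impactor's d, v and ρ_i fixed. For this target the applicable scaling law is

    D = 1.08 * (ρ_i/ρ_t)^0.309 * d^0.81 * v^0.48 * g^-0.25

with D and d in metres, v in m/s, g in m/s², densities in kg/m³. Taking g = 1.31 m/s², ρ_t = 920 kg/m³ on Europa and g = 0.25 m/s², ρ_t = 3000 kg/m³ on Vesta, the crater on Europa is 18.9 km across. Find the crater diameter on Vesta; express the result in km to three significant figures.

The impactor-only factors (d, v, ρ_i) cancel in the ratio, leaving D_Vesta/D_Europa = (g_Vesta/g_Europa)^-0.25 · (ρ_t,Europa/ρ_t,Vesta)^0.309.
(0.25/1.31)^-0.25 = 0.1908^-0.25 = 1.513
(920/3000)^0.309 = 0.3067^0.309 = 0.6941
Ratio = 1.513 × 0.6941 = 1.050
D_Vesta = 1.050 × 18.9 km = 19.8 km

D ≈ 19.8 km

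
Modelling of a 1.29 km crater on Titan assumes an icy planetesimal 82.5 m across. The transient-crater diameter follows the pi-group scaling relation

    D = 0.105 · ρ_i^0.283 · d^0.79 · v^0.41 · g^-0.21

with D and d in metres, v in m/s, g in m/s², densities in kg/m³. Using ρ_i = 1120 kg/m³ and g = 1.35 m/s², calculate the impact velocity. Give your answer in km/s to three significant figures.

Rearranging for v: v = [D / (0.105 · 1120^0.283 · 82.5^0.79 · 1.35^-0.21)]^(1/0.41).
D = 1290 m.
1120^0.283 = 7.293
82.5^0.79 = 32.66
1.35^-0.21 = 0.9389
Denominator = 0.105 × 7.293 × 32.66 × 0.9389 = 23.48
D / 23.48 = 1290 / 23.48 = 54.94
v = 54.94^(1/0.41) = 54.94^2.439 = 17522 m/s

v ≈ 17.5 km/s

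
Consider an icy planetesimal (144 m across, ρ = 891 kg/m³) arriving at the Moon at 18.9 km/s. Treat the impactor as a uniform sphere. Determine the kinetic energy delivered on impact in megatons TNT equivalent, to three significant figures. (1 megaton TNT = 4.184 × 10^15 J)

E ≈ 59.5 Mt TNT

v = 18900 m/s.
Mass m = (π/6) ρ d³ = (π/6) × 891 × (144)³ = 1.393 × 10^9 kg
E = ½ m v² = 0.5 × 1.393 × 10^9 × (18900)² = 2.488 × 10^17 J
   = 2.488 × 10^17 / 4.184×10^15 = 59.46 Mt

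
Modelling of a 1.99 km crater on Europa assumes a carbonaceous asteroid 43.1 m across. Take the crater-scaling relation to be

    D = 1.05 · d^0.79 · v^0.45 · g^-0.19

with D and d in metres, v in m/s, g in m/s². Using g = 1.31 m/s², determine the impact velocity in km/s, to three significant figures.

v ≈ 29.1 km/s

Rearranging for v: v = [D / (1.05 · 43.1^0.79 · 1.31^-0.19)]^(1/0.45).
D = 1990 m.
43.1^0.79 = 19.55
1.31^-0.19 = 0.9500
Denominator = 1.05 × 19.55 × 0.9500 = 19.50
D / 19.50 = 1990 / 19.50 = 102.1
v = 102.1^(1/0.45) = 102.1^2.2222 = 29138 m/s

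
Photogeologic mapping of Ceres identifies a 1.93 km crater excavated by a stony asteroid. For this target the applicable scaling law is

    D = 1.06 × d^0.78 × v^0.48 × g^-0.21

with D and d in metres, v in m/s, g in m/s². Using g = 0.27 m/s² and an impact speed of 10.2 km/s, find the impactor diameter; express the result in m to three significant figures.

Rearranging for d: d = [D / (1.06 · 10200^0.48 · 0.27^-0.21)]^(1/0.78).
D = 1930 m.
10200^0.48 = 83.97
0.27^-0.21 = 1.316
Denominator = 1.06 × 83.97 × 1.316 = 117.1
D / 117.1 = 1930 / 117.1 = 16.48
d = 16.48^(1/0.78) = 16.48^1.2821 = 36.33 m

d ≈ 36.3 m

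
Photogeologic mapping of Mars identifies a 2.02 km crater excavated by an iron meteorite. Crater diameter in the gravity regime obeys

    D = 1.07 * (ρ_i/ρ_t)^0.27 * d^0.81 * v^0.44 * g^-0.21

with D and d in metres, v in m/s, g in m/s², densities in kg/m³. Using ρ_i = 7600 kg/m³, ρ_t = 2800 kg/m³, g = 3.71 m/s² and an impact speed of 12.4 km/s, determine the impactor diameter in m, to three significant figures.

d ≈ 66.7 m

Rearranging for d: d = [D / (1.07 · (7600/2800)^0.27 · 12400^0.44 · 3.71^-0.21)]^(1/0.81).
D = 2020 m.
(7600/2800)^0.27 = 1.309
12400^0.44 = 63.26
3.71^-0.21 = 0.7593
Denominator = 1.07 × 1.309 × 63.26 × 0.7593 = 67.28
D / 67.28 = 2020 / 67.28 = 30.02
d = 30.02^(1/0.81) = 30.02^1.2346 = 66.68 m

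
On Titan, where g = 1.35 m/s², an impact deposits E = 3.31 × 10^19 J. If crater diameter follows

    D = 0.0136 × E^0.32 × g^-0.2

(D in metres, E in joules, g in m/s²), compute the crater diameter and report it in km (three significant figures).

D ≈ 22.6 km

E^0.32 = (3.31 × 10^19)^0.32 = 1.763 × 10^6
g^-0.2 = 1.35^-0.2 = 0.9417
D = 0.0136 × 1.763 × 10^6 × 0.9417 = 22579 m
   = 22.58 km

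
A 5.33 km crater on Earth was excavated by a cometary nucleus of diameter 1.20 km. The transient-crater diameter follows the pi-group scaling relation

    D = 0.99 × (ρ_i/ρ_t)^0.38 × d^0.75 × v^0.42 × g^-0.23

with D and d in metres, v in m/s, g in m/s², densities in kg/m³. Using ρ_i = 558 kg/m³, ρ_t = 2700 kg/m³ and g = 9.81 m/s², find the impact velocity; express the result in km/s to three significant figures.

v ≈ 35.3 km/s

Rearranging for v: v = [D / (0.99 · (558/2700)^0.38 · 1200^0.75 · 9.81^-0.23)]^(1/0.42).
D = 5330 m.
(558/2700)^0.38 = 0.5493
1200^0.75 = 203.9
9.81^-0.23 = 0.5914
Denominator = 0.99 × 0.5493 × 203.9 × 0.5914 = 65.58
D / 65.58 = 5330 / 65.58 = 81.27
v = 81.27^(1/0.42) = 81.27^2.381 = 35281 m/s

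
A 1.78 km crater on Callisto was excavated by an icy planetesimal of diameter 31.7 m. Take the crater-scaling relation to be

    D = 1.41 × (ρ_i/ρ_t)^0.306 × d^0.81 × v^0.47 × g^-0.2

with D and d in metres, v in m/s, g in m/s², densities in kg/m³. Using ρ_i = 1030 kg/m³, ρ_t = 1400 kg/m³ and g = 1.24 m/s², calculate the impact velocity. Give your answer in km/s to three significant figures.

Rearranging for v: v = [D / (1.41 · (1030/1400)^0.306 · 31.7^0.81 · 1.24^-0.2)]^(1/0.47).
D = 1780 m.
(1030/1400)^0.306 = 0.9104
31.7^0.81 = 16.44
1.24^-0.2 = 0.9579
Denominator = 1.41 × 0.9104 × 16.44 × 0.9579 = 20.21
D / 20.21 = 1780 / 20.21 = 88.08
v = 88.08^(1/0.47) = 88.08^2.1277 = 13744 m/s

v ≈ 13.7 km/s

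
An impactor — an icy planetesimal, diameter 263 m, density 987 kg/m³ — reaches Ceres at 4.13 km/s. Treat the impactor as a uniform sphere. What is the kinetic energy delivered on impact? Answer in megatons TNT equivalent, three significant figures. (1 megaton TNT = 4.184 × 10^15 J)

v = 4130 m/s.
Mass m = (π/6) ρ d³ = (π/6) × 987 × (263)³ = 9.401 × 10^9 kg
E = ½ m v² = 0.5 × 9.401 × 10^9 × (4130)² = 8.018 × 10^16 J
   = 8.018 × 10^16 / 4.184×10^15 = 19.16 Mt

E ≈ 19.2 Mt TNT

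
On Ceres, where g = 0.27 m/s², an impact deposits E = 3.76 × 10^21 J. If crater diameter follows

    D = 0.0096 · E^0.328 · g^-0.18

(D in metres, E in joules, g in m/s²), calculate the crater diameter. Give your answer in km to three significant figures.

E^0.328 = (3.76 × 10^21)^0.328 = 1.193 × 10^7
g^-0.18 = 0.27^-0.18 = 1.266
D = 0.0096 × 1.193 × 10^7 × 1.266 = 1.450 × 10^5 m
   = 145.0 km

D ≈ 145 km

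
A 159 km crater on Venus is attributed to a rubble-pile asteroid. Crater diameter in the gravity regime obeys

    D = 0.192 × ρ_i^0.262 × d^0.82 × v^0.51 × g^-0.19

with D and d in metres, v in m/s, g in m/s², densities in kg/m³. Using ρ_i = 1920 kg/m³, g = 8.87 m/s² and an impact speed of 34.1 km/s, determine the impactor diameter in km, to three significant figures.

Rearranging for d: d = [D / (0.192 · 1920^0.262 · 34100^0.51 · 8.87^-0.19)]^(1/0.82).
D = 159000 m.
1920^0.262 = 7.248
34100^0.51 = 205.0
8.87^-0.19 = 0.6605
Denominator = 0.192 × 7.248 × 205.0 × 0.6605 = 188.4
D / 188.4 = 159000 / 188.4 = 843.9
d = 843.9^(1/0.82) = 843.9^1.2195 = 3703 m

d ≈ 3.70 km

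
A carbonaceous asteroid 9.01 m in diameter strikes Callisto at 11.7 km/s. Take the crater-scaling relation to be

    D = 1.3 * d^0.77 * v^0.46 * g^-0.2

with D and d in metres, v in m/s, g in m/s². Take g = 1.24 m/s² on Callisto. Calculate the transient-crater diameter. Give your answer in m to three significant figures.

D ≈ 503 m

In SI units: v = 11700 m/s.
d^0.77 = 9.01^0.77 = 5.434
v^0.46 = 11700^0.46 = 74.36
g^-0.2 = 1.24^-0.2 = 0.9579
D = 1.3 × 5.434 × 74.36 × 0.9579 = 503.2 m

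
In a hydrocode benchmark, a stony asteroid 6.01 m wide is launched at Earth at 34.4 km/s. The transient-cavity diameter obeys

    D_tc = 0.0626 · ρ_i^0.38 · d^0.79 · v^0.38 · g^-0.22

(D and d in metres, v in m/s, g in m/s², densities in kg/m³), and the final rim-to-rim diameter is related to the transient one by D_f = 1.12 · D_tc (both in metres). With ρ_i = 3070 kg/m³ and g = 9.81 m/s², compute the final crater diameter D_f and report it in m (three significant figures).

v = 34400 m/s.
ρ_i^0.38 = 3070^0.38 = 21.14
d^0.79 = 6.01^0.79 = 4.124
v^0.38 = 34400^0.38 = 52.95
g^-0.22 = 9.81^-0.22 = 0.6051
D_tc = 0.0626 × 21.14 × 4.124 × 52.95 × 0.6051 = 174.9 m
D_f = 1.12 × 174.9 = 195.9 m

D_f ≈ 196 m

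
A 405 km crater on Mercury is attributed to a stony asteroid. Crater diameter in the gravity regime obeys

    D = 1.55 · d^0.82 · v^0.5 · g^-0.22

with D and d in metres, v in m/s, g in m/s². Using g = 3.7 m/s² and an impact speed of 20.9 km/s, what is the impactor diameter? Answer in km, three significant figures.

d ≈ 13.3 km

Rearranging for d: d = [D / (1.55 · 20900^0.5 · 3.7^-0.22)]^(1/0.82).
D = 405000 m.
20900^0.5 = 144.6
3.7^-0.22 = 0.7499
Denominator = 1.55 × 144.6 × 0.7499 = 168.1
D / 168.1 = 405000 / 168.1 = 2409
d = 2409^(1/0.82) = 2409^1.2195 = 13309 m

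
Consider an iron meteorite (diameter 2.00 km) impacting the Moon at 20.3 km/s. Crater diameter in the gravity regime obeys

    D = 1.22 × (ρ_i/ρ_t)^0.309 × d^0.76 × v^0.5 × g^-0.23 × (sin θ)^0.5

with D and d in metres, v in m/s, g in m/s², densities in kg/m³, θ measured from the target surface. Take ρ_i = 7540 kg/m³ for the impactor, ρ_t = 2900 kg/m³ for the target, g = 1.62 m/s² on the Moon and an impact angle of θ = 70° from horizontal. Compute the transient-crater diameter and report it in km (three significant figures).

D ≈ 65.4 km

In SI units: d = 2000 m, v = 20300 m/s.
(ρ_i/ρ_t)^0.309 = (7540/2900)^0.309 = 1.343
d^0.76 = 2000^0.76 = 322.7
v^0.5 = 20300^0.5 = 142.5
g^-0.23 = 1.62^-0.23 = 0.8950
(sin 70°)^0.5 = 0.9397^0.5 = 0.9694
D = 1.22 × 1.343 × 322.7 × 142.5 × 0.8950 × 0.9694 = 65370 m
   = 65.37 km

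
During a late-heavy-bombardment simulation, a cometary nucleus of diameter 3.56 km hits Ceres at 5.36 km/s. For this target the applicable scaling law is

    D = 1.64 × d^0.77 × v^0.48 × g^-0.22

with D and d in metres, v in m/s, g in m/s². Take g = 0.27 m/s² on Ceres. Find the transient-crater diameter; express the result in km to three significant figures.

In SI units: d = 3560 m, v = 5360 m/s.
d^0.77 = 3560^0.77 = 542.8
v^0.48 = 5360^0.48 = 61.66
g^-0.22 = 0.27^-0.22 = 1.334
D = 1.64 × 542.8 × 61.66 × 1.334 = 73222 m
   = 73.22 km

D ≈ 73.2 km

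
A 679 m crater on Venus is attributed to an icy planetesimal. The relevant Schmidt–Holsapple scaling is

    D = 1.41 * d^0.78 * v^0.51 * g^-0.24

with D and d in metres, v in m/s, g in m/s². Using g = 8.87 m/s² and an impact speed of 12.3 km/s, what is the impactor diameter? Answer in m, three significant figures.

Rearranging for d: d = [D / (1.41 · 12300^0.51 · 8.87^-0.24)]^(1/0.78).
12300^0.51 = 121.9
8.87^-0.24 = 0.5922
Denominator = 1.41 × 121.9 × 0.5922 = 101.8
D / 101.8 = 679 / 101.8 = 6.670
d = 6.670^(1/0.78) = 6.670^1.2821 = 11.39 m

d ≈ 11.4 m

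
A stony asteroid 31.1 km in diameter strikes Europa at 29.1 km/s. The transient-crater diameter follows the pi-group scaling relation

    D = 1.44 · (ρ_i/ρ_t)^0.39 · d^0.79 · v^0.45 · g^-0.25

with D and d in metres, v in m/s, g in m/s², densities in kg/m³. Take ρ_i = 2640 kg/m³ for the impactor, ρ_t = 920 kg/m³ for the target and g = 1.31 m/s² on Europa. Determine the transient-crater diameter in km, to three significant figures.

D ≈ 734 km

In SI units: d = 31100 m, v = 29100 m/s.
(ρ_i/ρ_t)^0.39 = (2640/920)^0.39 = 1.509
d^0.79 = 31100^0.79 = 3542
v^0.45 = 29100^0.45 = 102.0
g^-0.25 = 1.31^-0.25 = 0.9347
D = 1.44 × 1.509 × 3542 × 102.0 × 0.9347 = 7.338 × 10^5 m
   = 733.8 km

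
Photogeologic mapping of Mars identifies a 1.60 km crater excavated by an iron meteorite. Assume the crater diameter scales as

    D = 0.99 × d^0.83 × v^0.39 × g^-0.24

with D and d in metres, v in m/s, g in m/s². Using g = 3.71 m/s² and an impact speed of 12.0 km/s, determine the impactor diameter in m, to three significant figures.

Rearranging for d: d = [D / (0.99 · 12000^0.39 · 3.71^-0.24)]^(1/0.83).
D = 1600 m.
12000^0.39 = 38.98
3.71^-0.24 = 0.7300
Denominator = 0.99 × 38.98 × 0.7300 = 28.17
D / 28.17 = 1600 / 28.17 = 56.80
d = 56.80^(1/0.83) = 56.80^1.2048 = 129.9 m

d ≈ 130 m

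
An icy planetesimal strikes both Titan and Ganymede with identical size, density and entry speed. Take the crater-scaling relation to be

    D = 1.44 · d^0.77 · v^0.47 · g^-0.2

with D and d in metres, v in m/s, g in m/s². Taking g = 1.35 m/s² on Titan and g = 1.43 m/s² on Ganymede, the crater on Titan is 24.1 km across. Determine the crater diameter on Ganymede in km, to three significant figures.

All impactor-dependent factors cancel in the ratio, leaving D_Ganymede/D_Titan = (g_Ganymede/g_Titan)^-0.2.
(1.43/1.35)^-0.2 = 1.059^-0.2 = 0.9886
D_Ganymede = 0.9886 × 24.1 km = 23.8 km

D ≈ 23.8 km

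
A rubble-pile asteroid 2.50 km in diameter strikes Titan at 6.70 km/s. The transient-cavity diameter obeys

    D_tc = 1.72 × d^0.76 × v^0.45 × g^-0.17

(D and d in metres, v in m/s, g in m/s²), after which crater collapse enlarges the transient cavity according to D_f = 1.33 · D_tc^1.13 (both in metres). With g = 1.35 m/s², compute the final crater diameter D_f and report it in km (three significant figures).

D_f ≈ 169 km

In SI: d = 2500 m, v = 6700 m/s.
d^0.76 = 2500^0.76 = 382.3
v^0.45 = 6700^0.45 = 52.69
g^-0.17 = 1.35^-0.17 = 0.9503
D_tc = 1.72 × 382.3 × 52.69 × 0.9503 = 32920 m
D_f = 1.33 × (32920)^1.13 = 1.693 × 10^5 m
     = 169.3 km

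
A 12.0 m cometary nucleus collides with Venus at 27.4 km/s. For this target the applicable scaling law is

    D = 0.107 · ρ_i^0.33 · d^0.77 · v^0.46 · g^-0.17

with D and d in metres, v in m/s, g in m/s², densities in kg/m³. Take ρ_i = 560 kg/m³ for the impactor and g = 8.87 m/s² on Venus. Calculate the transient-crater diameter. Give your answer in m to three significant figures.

D ≈ 444 m

In SI units: v = 27400 m/s.
ρ_i^0.33 = 560^0.33 = 8.071
d^0.77 = 12^0.77 = 6.776
v^0.46 = 27400^0.46 = 110.0
g^-0.17 = 8.87^-0.17 = 0.6900
D = 0.107 × 8.071 × 6.776 × 110.0 × 0.6900 = 444.1 m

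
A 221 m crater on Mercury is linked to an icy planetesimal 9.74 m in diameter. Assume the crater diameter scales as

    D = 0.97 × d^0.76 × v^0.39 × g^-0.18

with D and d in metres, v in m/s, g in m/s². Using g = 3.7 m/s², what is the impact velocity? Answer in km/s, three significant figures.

v ≈ 24.0 km/s

Rearranging for v: v = [D / (0.97 · 9.74^0.76 · 3.7^-0.18)]^(1/0.39).
9.74^0.76 = 5.640
3.7^-0.18 = 0.7902
Denominator = 0.97 × 5.640 × 0.7902 = 4.323
D / 4.323 = 221 / 4.323 = 51.12
v = 51.12^(1/0.39) = 51.12^2.5641 = 24044 m/s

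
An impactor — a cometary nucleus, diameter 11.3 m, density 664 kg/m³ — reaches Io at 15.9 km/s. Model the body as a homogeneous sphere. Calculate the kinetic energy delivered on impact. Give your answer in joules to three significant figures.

E ≈ 6.34 × 10^13 J

v = 15900 m/s.
Mass m = (π/6) ρ d³ = (π/6) × 664 × (11.3)³ = 5.017 × 10^5 kg
E = ½ m v² = 0.5 × 5.017 × 10^5 × (15900)² = 6.342 × 10^13 J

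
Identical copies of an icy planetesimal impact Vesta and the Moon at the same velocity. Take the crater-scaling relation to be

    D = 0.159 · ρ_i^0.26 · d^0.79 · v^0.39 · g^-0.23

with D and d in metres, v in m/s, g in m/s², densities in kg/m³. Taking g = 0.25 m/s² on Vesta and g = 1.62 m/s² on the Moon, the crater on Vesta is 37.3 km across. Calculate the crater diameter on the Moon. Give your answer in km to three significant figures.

All impactor-dependent factors cancel in the ratio, leaving D_Moon/D_Vesta = (g_Moon/g_Vesta)^-0.23.
(1.62/0.25)^-0.23 = 6.480^-0.23 = 0.6506
D_Moon = 0.6506 × 37.3 km = 24.3 km

D ≈ 24.3 km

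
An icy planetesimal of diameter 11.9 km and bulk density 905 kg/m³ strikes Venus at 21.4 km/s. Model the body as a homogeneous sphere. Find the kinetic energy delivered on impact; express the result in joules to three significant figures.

d = 11900 m; v = 21400 m/s.
Mass m = (π/6) ρ d³ = (π/6) × 905 × (11900)³ = 7.985 × 10^14 kg
E = ½ m v² = 0.5 × 7.985 × 10^14 × (21400)² = 1.828 × 10^23 J

E ≈ 1.83 × 10^23 J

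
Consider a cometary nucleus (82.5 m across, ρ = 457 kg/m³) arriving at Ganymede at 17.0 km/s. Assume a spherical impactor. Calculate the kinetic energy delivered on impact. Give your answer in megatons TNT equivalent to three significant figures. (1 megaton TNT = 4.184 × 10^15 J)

E ≈ 4.64 Mt TNT

v = 17000 m/s.
Mass m = (π/6) ρ d³ = (π/6) × 457 × (82.5)³ = 1.344 × 10^8 kg
E = ½ m v² = 0.5 × 1.344 × 10^8 × (17000)² = 1.942 × 10^16 J
   = 1.942 × 10^16 / 4.184×10^15 = 4.641 Mt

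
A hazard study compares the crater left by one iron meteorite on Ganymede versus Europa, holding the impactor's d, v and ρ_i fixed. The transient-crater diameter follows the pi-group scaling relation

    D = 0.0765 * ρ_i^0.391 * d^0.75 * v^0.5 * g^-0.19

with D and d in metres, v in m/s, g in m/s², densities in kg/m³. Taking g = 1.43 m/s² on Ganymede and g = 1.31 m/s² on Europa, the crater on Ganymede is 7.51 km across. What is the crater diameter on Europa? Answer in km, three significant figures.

D ≈ 7.64 km

All impactor-dependent factors cancel in the ratio, leaving D_Europa/D_Ganymede = (g_Europa/g_Ganymede)^-0.19.
(1.31/1.43)^-0.19 = 0.9161^-0.19 = 1.017
D_Europa = 1.017 × 7.51 km = 7.64 km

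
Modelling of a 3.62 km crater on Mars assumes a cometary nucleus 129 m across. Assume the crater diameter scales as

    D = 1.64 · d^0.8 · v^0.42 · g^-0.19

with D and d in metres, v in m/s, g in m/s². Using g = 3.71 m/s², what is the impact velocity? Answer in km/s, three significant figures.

v ≈ 15.8 km/s

Rearranging for v: v = [D / (1.64 · 129^0.8 · 3.71^-0.19)]^(1/0.42).
D = 3620 m.
129^0.8 = 48.81
3.71^-0.19 = 0.7795
Denominator = 1.64 × 48.81 × 0.7795 = 62.40
D / 62.40 = 3620 / 62.40 = 58.01
v = 58.01^(1/0.42) = 58.01^2.381 = 15809 m/s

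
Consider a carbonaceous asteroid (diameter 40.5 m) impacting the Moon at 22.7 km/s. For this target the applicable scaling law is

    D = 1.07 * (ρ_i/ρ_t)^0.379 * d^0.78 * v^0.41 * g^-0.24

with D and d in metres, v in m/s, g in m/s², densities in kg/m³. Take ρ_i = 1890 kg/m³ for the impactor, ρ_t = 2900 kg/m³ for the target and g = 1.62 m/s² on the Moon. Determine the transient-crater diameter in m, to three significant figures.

In SI units: v = 22700 m/s.
(ρ_i/ρ_t)^0.379 = (1890/2900)^0.379 = 0.8502
d^0.78 = 40.5^0.78 = 17.94
v^0.41 = 22700^0.41 = 61.09
g^-0.24 = 1.62^-0.24 = 0.8907
D = 1.07 × 0.8502 × 17.94 × 61.09 × 0.8907 = 888.0 m

D ≈ 888 m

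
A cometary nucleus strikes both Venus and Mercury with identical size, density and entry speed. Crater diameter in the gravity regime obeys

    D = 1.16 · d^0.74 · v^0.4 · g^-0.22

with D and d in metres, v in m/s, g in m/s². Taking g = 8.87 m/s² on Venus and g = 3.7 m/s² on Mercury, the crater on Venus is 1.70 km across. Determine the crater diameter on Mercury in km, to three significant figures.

D ≈ 2.06 km

All impactor-dependent factors cancel in the ratio, leaving D_Mercury/D_Venus = (g_Mercury/g_Venus)^-0.22.
(3.7/8.87)^-0.22 = 0.4171^-0.22 = 1.212
D_Mercury = 1.212 × 1.70 km = 2.06 km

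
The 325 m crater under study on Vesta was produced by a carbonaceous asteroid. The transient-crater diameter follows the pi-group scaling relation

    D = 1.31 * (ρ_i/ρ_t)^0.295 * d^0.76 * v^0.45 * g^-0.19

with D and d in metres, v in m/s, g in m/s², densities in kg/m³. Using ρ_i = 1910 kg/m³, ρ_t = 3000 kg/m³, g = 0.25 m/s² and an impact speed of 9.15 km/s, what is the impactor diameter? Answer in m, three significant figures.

d ≈ 5.38 m

Rearranging for d: d = [D / (1.31 · (1910/3000)^0.295 · 9150^0.45 · 0.25^-0.19)]^(1/0.76).
(1910/3000)^0.295 = 0.8753
9150^0.45 = 60.62
0.25^-0.19 = 1.301
Denominator = 1.31 × 0.8753 × 60.62 × 1.301 = 90.43
D / 90.43 = 325 / 90.43 = 3.594
d = 3.594^(1/0.76) = 3.594^1.3158 = 5.383 m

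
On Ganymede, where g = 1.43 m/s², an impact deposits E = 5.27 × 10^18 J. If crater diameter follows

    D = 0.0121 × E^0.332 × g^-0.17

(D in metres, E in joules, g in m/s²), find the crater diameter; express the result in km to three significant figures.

D ≈ 18.7 km

E^0.332 = (5.27 × 10^18)^0.332 = 1.643 × 10^6
g^-0.17 = 1.43^-0.17 = 0.9410
D = 0.0121 × 1.643 × 10^6 × 0.9410 = 18707 m
   = 18.71 km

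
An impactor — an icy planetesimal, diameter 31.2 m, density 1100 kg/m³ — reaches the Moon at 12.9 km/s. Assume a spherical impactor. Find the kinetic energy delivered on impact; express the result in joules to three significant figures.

v = 12900 m/s.
Mass m = (π/6) ρ d³ = (π/6) × 1100 × (31.2)³ = 1.749 × 10^7 kg
E = ½ m v² = 0.5 × 1.749 × 10^7 × (12900)² = 1.455 × 10^15 J

E ≈ 1.46 × 10^15 J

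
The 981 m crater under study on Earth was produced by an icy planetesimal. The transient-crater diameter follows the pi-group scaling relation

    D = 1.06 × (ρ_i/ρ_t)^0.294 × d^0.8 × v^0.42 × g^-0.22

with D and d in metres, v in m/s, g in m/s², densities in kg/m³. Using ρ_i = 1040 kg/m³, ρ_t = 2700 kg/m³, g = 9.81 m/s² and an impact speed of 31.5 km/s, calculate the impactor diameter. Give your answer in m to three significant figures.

d ≈ 59.1 m

Rearranging for d: d = [D / (1.06 · (1040/2700)^0.294 · 31500^0.42 · 9.81^-0.22)]^(1/0.8).
(1040/2700)^0.294 = 0.7554
31500^0.42 = 77.50
9.81^-0.22 = 0.6051
Denominator = 1.06 × 0.7554 × 77.50 × 0.6051 = 37.55
D / 37.55 = 981 / 37.55 = 26.13
d = 26.13^(1/0.8) = 26.13^1.25 = 59.08 m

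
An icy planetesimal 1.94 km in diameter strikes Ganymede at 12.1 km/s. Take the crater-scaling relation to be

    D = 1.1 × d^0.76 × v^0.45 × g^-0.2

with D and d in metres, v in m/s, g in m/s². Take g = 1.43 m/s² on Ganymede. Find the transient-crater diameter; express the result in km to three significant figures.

D ≈ 22.2 km

In SI units: d = 1940 m, v = 12100 m/s.
d^0.76 = 1940^0.76 = 315.3
v^0.45 = 12100^0.45 = 68.75
g^-0.2 = 1.43^-0.2 = 0.9310
D = 1.1 × 315.3 × 68.75 × 0.9310 = 22199 m
   = 22.20 km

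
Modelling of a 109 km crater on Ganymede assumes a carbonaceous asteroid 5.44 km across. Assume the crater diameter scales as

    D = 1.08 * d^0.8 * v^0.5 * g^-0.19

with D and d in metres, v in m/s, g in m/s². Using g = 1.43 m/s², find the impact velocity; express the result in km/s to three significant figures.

v ≈ 12.3 km/s

Rearranging for v: v = [D / (1.08 · 5440^0.8 · 1.43^-0.19)]^(1/0.5).
D = 109000 m.
5440^0.8 = 973.8
1.43^-0.19 = 0.9343
Denominator = 1.08 × 973.8 × 0.9343 = 982.6
D / 982.6 = 109000 / 982.6 = 110.9
v = 110.9^(1/0.5) = 110.9^2 = 12299 m/s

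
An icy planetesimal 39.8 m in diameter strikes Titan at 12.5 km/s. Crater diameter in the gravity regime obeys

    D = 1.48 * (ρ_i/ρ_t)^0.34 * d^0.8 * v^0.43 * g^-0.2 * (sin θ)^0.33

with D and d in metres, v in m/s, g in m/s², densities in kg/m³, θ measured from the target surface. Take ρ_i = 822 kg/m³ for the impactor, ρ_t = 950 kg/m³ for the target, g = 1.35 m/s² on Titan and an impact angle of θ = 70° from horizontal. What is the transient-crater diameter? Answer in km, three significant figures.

D ≈ 1.43 km

In SI units: v = 12500 m/s.
(ρ_i/ρ_t)^0.34 = (822/950)^0.34 = 0.9520
d^0.8 = 39.8^0.8 = 19.05
v^0.43 = 12500^0.43 = 57.77
g^-0.2 = 1.35^-0.2 = 0.9417
(sin 70°)^0.33 = 0.9397^0.33 = 0.9797
D = 1.48 × 0.9520 × 19.05 × 57.77 × 0.9417 × 0.9797 = 1431 m
   = 1.431 km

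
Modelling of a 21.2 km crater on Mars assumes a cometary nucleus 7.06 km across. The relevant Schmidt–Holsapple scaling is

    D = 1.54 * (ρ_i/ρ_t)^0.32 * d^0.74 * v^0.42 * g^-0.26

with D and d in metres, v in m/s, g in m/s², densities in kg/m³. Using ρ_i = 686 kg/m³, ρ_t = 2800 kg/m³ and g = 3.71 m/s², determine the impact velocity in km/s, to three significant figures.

Rearranging for v: v = [D / (1.54 · (686/2800)^0.32 · 7060^0.74 · 3.71^-0.26)]^(1/0.42).
D = 21200 m.
(686/2800)^0.32 = 0.6376
7060^0.74 = 704.9
3.71^-0.26 = 0.7112
Denominator = 1.54 × 0.6376 × 704.9 × 0.7112 = 492.3
D / 492.3 = 21200 / 492.3 = 43.06
v = 43.06^(1/0.42) = 43.06^2.381 = 7776 m/s

v ≈ 7.78 km/s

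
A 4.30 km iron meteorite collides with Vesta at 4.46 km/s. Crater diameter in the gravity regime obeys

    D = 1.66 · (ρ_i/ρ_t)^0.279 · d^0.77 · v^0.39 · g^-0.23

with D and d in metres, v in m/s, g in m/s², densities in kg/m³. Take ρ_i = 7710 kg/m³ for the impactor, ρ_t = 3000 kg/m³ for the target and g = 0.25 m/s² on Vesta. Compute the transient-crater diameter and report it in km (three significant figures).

D ≈ 49.4 km

In SI units: d = 4300 m, v = 4460 m/s.
(ρ_i/ρ_t)^0.279 = (7710/3000)^0.279 = 1.301
d^0.77 = 4300^0.77 = 627.7
v^0.39 = 4460^0.39 = 26.50
g^-0.23 = 0.25^-0.23 = 1.376
D = 1.66 × 1.301 × 627.7 × 26.50 × 1.376 = 49431 m
   = 49.43 km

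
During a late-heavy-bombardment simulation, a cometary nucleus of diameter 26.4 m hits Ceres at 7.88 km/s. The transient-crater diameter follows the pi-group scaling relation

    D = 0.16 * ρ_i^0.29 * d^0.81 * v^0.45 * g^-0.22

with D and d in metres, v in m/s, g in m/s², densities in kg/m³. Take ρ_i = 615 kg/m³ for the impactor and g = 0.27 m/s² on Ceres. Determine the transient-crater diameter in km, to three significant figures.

D ≈ 1.10 km

In SI units: v = 7880 m/s.
ρ_i^0.29 = 615^0.29 = 6.438
d^0.81 = 26.4^0.81 = 14.17
v^0.45 = 7880^0.45 = 56.68
g^-0.22 = 0.27^-0.22 = 1.334
D = 0.16 × 6.438 × 14.17 × 56.68 × 1.334 = 1104 m
   = 1.104 km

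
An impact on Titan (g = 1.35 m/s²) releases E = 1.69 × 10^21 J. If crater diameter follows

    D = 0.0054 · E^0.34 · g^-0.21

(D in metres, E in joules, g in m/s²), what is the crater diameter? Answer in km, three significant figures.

D ≈ 83.7 km

E^0.34 = (1.69 × 10^21)^0.34 = 1.650 × 10^7
g^-0.21 = 1.35^-0.21 = 0.9389
D = 0.0054 × 1.650 × 10^7 × 0.9389 = 83656 m
   = 83.66 km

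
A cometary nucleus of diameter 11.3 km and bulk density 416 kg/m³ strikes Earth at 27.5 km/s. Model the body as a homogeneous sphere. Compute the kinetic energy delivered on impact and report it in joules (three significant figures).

E ≈ 1.19 × 10^23 J

d = 11300 m; v = 27500 m/s.
Mass m = (π/6) ρ d³ = (π/6) × 416 × (11300)³ = 3.143 × 10^14 kg
E = ½ m v² = 0.5 × 3.143 × 10^14 × (27500)² = 1.188 × 10^23 J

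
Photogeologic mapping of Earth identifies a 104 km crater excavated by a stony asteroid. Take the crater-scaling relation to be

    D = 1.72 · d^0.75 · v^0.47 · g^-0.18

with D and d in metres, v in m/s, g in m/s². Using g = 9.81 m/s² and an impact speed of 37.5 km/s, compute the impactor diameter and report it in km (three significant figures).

Rearranging for d: d = [D / (1.72 · 37500^0.47 · 9.81^-0.18)]^(1/0.75).
D = 104000 m.
37500^0.47 = 141.2
9.81^-0.18 = 0.6630
Denominator = 1.72 × 141.2 × 0.6630 = 161.0
D / 161.0 = 104000 / 161.0 = 646.0
d = 646.0^(1/0.75) = 646.0^1.3333 = 5583 m

d ≈ 5.58 km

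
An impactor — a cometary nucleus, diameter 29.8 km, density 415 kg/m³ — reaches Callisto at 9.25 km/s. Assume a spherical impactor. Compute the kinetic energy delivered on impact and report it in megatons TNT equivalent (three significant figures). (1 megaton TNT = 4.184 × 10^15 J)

d = 29800 m; v = 9250 m/s.
Mass m = (π/6) ρ d³ = (π/6) × 415 × (29800)³ = 5.750 × 10^15 kg
E = ½ m v² = 0.5 × 5.750 × 10^15 × (9250)² = 2.460 × 10^23 J
   = 2.460 × 10^23 / 4.184×10^15 = 5.880 × 10^7 Mt

E ≈ 5.88 × 10^7 Mt TNT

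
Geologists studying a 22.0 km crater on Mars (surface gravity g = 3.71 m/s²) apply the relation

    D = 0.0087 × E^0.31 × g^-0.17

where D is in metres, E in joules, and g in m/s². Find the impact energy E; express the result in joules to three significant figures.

E ≈ 9.26 × 10^20 J

Rearranging: E = [D / (0.0087 · g^-0.17)]^(1/0.31).
D = 22000 m.
g^-0.17 = 3.71^-0.17 = 0.8002
D / (0.0087 × 0.8002) = 22000 / (6.962 × 10^-3) = 3.160 × 10^6
E = (3.160 × 10^6)^3.2258 = 9.262 × 10^20 J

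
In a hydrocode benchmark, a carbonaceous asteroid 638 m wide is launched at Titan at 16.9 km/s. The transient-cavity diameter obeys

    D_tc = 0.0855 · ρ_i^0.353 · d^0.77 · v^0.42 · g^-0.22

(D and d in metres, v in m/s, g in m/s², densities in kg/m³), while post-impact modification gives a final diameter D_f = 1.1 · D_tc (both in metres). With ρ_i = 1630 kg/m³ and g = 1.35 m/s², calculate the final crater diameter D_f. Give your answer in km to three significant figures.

D_f ≈ 10.3 km

v = 16900 m/s.
ρ_i^0.353 = 1630^0.353 = 13.61
d^0.77 = 638^0.77 = 144.4
v^0.42 = 16900^0.42 = 59.66
g^-0.22 = 1.35^-0.22 = 0.9361
D_tc = 0.0855 × 13.61 × 144.4 × 59.66 × 0.9361 = 9384 m
D_f = 1.1 × 9384 = 10322 m
     = 10.32 km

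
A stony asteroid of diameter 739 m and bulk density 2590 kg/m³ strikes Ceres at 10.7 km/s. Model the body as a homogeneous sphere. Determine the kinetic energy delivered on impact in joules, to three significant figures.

E ≈ 3.13 × 10^19 J

v = 10700 m/s.
Mass m = (π/6) ρ d³ = (π/6) × 2590 × (739)³ = 5.473 × 10^11 kg
E = ½ m v² = 0.5 × 5.473 × 10^11 × (10700)² = 3.133 × 10^19 J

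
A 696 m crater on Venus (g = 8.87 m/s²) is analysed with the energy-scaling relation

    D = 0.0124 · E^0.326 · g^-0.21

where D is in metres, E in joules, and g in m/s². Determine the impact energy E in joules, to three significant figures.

E ≈ 1.51 × 10^15 J

Rearranging: E = [D / (0.0124 · g^-0.21)]^(1/0.326).
g^-0.21 = 8.87^-0.21 = 0.6323
D / (0.0124 × 0.6323) = 696 / (7.841 × 10^-3) = 8.876 × 10^4
E = (8.876 × 10^4)^3.0675 = 1.509 × 10^15 J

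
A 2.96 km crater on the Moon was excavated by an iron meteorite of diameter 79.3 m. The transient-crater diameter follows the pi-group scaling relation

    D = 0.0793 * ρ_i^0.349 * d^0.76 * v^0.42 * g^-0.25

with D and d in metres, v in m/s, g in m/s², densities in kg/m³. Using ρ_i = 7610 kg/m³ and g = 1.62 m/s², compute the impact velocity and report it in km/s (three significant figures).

v ≈ 22.3 km/s

Rearranging for v: v = [D / (0.0793 · 7610^0.349 · 79.3^0.76 · 1.62^-0.25)]^(1/0.42).
D = 2960 m.
7610^0.349 = 22.63
79.3^0.76 = 27.76
1.62^-0.25 = 0.8864
Denominator = 0.0793 × 22.63 × 27.76 × 0.8864 = 44.16
D / 44.16 = 2960 / 44.16 = 67.03
v = 67.03^(1/0.42) = 67.03^2.381 = 22302 m/s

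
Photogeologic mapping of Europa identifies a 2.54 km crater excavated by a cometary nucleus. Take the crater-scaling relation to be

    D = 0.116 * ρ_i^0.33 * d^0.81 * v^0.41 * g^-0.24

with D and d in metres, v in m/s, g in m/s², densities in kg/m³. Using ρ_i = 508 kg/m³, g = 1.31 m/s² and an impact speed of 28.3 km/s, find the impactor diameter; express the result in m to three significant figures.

d ≈ 109 m

Rearranging for d: d = [D / (0.116 · 508^0.33 · 28300^0.41 · 1.31^-0.24)]^(1/0.81).
D = 2540 m.
508^0.33 = 7.815
28300^0.41 = 66.87
1.31^-0.24 = 0.9372
Denominator = 0.116 × 7.815 × 66.87 × 0.9372 = 56.81
D / 56.81 = 2540 / 56.81 = 44.71
d = 44.71^(1/0.81) = 44.71^1.2346 = 109.0 m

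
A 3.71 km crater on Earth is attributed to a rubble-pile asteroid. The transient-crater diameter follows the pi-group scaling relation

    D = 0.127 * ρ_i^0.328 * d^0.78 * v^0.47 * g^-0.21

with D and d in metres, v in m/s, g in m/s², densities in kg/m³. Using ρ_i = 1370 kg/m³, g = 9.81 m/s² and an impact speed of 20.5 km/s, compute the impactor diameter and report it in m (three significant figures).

d ≈ 119 m

Rearranging for d: d = [D / (0.127 · 1370^0.328 · 20500^0.47 · 9.81^-0.21)]^(1/0.78).
D = 3710 m.
1370^0.328 = 10.69
20500^0.47 = 106.3
9.81^-0.21 = 0.6191
Denominator = 0.127 × 10.69 × 106.3 × 0.6191 = 89.35
D / 89.35 = 3710 / 89.35 = 41.52
d = 41.52^(1/0.78) = 41.52^1.2821 = 118.8 m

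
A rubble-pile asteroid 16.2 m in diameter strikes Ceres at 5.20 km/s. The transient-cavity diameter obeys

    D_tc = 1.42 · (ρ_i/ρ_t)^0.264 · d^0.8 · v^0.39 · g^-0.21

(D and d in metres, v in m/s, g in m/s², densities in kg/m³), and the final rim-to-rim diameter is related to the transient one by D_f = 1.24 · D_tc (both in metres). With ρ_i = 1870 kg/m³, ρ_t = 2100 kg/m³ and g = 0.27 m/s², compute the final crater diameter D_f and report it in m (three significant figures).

v = 5200 m/s.
(ρ_i/ρ_t)^0.264 = (1870/2100)^0.264 = 0.9698
d^0.8 = 16.2^0.8 = 9.281
v^0.39 = 5200^0.39 = 28.13
g^-0.21 = 0.27^-0.21 = 1.316
D_tc = 1.42 × 0.9698 × 9.281 × 28.13 × 1.316 = 473.1 m
D_f = 1.24 × 473.1 = 586.6 m

D_f ≈ 587 m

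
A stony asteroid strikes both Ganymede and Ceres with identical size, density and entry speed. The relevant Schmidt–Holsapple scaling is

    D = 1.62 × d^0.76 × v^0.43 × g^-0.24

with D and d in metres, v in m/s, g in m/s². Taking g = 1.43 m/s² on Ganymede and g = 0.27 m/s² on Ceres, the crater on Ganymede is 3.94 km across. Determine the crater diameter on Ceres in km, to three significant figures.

All impactor-dependent factors cancel in the ratio, leaving D_Ceres/D_Ganymede = (g_Ceres/g_Ganymede)^-0.24.
(0.27/1.43)^-0.24 = 0.1888^-0.24 = 1.492
D_Ceres = 1.492 × 3.94 km = 5.88 km

D ≈ 5.88 km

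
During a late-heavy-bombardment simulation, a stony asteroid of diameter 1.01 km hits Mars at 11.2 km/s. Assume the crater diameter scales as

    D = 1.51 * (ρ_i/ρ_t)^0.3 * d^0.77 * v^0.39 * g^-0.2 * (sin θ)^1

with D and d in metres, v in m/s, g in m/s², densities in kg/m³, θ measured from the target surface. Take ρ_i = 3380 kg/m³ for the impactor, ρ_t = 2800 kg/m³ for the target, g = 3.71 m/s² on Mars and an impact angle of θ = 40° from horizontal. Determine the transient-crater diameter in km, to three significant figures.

D ≈ 6.17 km

In SI units: d = 1010 m, v = 11200 m/s.
(ρ_i/ρ_t)^0.3 = (3380/2800)^0.3 = 1.058
d^0.77 = 1010^0.77 = 205.7
v^0.39 = 11200^0.39 = 37.95
g^-0.2 = 3.71^-0.2 = 0.7694
(sin 40°)^1 = 0.6428^1 = 0.6428
D = 1.51 × 1.058 × 205.7 × 37.95 × 0.7694 × 0.6428 = 6168 m
   = 6.168 km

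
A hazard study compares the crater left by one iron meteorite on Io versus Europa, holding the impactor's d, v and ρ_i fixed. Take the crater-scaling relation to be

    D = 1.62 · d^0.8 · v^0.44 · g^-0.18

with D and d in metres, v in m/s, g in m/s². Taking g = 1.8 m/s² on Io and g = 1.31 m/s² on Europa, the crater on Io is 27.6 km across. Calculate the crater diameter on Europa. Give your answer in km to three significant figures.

D ≈ 29.2 km

All impactor-dependent factors cancel in the ratio, leaving D_Europa/D_Io = (g_Europa/g_Io)^-0.18.
(1.31/1.8)^-0.18 = 0.7278^-0.18 = 1.059
D_Europa = 1.059 × 27.6 km = 29.2 km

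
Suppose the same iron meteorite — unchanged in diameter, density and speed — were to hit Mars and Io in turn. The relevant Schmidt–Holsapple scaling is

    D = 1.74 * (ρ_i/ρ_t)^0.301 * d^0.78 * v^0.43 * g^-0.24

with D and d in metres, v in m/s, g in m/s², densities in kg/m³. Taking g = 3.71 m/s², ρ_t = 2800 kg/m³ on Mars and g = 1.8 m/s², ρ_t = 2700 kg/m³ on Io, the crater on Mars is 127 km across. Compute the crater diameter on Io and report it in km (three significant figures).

D ≈ 153 km

The impactor-only factors (d, v, ρ_i) cancel in the ratio, leaving D_Io/D_Mars = (g_Io/g_Mars)^-0.24 · (ρ_t,Mars/ρ_t,Io)^0.301.
(1.8/3.71)^-0.24 = 0.4852^-0.24 = 1.190
(2800/2700)^0.301 = 1.037^0.301 = 1.011
Ratio = 1.190 × 1.011 = 1.203
D_Io = 1.203 × 127 km = 153 km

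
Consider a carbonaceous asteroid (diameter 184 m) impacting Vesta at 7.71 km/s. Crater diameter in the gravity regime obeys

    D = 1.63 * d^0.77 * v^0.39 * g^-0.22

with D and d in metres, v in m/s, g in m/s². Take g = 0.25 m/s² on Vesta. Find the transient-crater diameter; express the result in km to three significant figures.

In SI units: v = 7710 m/s.
d^0.77 = 184^0.77 = 55.45
v^0.39 = 7710^0.39 = 32.81
g^-0.22 = 0.25^-0.22 = 1.357
D = 1.63 × 55.45 × 32.81 × 1.357 = 4024 m
   = 4.024 km

D ≈ 4.02 km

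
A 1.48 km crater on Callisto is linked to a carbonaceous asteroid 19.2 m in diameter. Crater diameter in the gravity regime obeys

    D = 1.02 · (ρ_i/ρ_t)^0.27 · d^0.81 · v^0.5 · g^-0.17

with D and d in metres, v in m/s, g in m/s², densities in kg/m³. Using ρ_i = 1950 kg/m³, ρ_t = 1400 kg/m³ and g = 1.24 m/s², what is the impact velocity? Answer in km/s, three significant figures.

Rearranging for v: v = [D / (1.02 · (1950/1400)^0.27 · 19.2^0.81 · 1.24^-0.17)]^(1/0.5).
D = 1480 m.
(1950/1400)^0.27 = 1.094
19.2^0.81 = 10.95
1.24^-0.17 = 0.9641
Denominator = 1.02 × 1.094 × 10.95 × 0.9641 = 11.78
D / 11.78 = 1480 / 11.78 = 125.6
v = 125.6^(1/0.5) = 125.6^2 = 15775 m/s

v ≈ 15.8 km/s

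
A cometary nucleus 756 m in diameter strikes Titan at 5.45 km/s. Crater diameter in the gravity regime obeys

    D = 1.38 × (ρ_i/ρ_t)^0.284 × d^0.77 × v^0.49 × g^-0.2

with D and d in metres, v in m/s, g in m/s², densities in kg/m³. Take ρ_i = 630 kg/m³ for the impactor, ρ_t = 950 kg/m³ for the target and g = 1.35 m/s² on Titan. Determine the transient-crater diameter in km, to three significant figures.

In SI units: v = 5450 m/s.
(ρ_i/ρ_t)^0.284 = (630/950)^0.284 = 0.8899
d^0.77 = 756^0.77 = 164.6
v^0.49 = 5450^0.49 = 67.74
g^-0.2 = 1.35^-0.2 = 0.9417
D = 1.38 × 0.8899 × 164.6 × 67.74 × 0.9417 = 12895 m
   = 12.89 km

D ≈ 12.9 km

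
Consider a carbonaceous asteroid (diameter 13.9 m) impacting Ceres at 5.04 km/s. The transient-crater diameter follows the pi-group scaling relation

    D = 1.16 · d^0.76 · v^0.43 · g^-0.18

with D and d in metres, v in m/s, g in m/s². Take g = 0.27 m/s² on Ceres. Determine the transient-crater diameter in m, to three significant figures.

D ≈ 424 m

In SI units: v = 5040 m/s.
d^0.76 = 13.9^0.76 = 7.391
v^0.43 = 5040^0.43 = 39.09
g^-0.18 = 0.27^-0.18 = 1.266
D = 1.16 × 7.391 × 39.09 × 1.266 = 424.3 m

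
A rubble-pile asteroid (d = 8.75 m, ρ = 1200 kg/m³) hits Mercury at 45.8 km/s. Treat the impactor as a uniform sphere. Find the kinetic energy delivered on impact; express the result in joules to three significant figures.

E ≈ 4.41 × 10^14 J

v = 45800 m/s.
Mass m = (π/6) ρ d³ = (π/6) × 1200 × (8.75)³ = 4.209 × 10^5 kg
E = ½ m v² = 0.5 × 4.209 × 10^5 × (45800)² = 4.414 × 10^14 J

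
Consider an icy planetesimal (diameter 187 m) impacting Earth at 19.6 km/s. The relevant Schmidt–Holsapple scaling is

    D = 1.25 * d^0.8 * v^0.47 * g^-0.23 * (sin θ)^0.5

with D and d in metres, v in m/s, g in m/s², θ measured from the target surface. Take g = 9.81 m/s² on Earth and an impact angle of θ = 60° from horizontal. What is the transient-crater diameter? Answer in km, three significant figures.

In SI units: v = 19600 m/s.
d^0.8 = 187^0.8 = 65.69
v^0.47 = 19600^0.47 = 104.1
g^-0.23 = 9.81^-0.23 = 0.5914
(sin 60°)^0.5 = 0.8660^0.5 = 0.9306
D = 1.25 × 65.69 × 104.1 × 0.5914 × 0.9306 = 4704 m
   = 4.704 km

D ≈ 4.70 km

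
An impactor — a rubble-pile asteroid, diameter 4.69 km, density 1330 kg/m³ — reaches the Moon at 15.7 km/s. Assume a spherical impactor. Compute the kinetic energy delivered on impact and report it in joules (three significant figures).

d = 4690 m; v = 15700 m/s.
Mass m = (π/6) ρ d³ = (π/6) × 1330 × (4690)³ = 7.184 × 10^13 kg
E = ½ m v² = 0.5 × 7.184 × 10^13 × (15700)² = 8.854 × 10^21 J

E ≈ 8.85 × 10^21 J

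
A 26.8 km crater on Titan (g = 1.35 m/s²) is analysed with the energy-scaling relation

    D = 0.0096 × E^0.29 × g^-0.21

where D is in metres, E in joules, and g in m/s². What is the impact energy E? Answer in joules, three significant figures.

Rearranging: E = [D / (0.0096 · g^-0.21)]^(1/0.29).
D = 26800 m.
g^-0.21 = 1.35^-0.21 = 0.9389
D / (0.0096 × 0.9389) = 26800 / (9.013 × 10^-3) = 2.973 × 10^6
E = (2.973 × 10^6)^3.4483 = 2.097 × 10^22 J

E ≈ 2.10 × 10^22 J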